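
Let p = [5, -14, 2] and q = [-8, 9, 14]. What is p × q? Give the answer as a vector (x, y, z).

i: (-14)·14 - 2·9 = -196 - 18 = -214
j: 2·(-8) - 5·14 = -16 - 70 = -86
k: 5·9 - (-14)·(-8) = 45 - 112 = -67
p × q = (-214, -86, -67)

(-214, -86, -67)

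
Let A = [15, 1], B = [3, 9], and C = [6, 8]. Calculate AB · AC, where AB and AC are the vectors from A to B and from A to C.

164

AB = B − A = (-12, 8)
AC = C − A = (-9, 7)
AB · AC = (-12)·(-9) + 8·7 = 108 + 56 = 164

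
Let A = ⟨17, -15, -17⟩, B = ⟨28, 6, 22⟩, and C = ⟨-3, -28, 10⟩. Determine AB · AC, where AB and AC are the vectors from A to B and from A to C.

560

AB = B − A = (11, 21, 39)
AC = C − A = (-20, -13, 27)
AB · AC = 11·(-20) + 21·(-13) + 39·27 = -220 - 273 + 1053 = 560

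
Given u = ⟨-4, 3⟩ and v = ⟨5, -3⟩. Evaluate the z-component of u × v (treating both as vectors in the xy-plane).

(-4)·(-3) - 3·5 = 12 - 15 = -3

-3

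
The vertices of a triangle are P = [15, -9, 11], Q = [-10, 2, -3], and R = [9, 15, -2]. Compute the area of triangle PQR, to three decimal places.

308.418

PQ = (-25, 11, -14),  PR = (-6, 24, -13)
i: 11·(-13) - (-14)·24 = -143 - (-336) = 193
j: (-14)·(-6) - (-25)·(-13) = 84 - 325 = -241
k: (-25)·24 - 11·(-6) = -600 - (-66) = -534
PQ × PR = (193, -241, -534)
|PQ × PR| = √380486 ≈ 616.8355
area = ½ · 616.8355 ≈ 308.418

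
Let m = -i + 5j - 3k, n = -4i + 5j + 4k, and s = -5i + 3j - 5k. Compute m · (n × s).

n × s:
i: 5·(-5) - 4·3 = -25 - 12 = -37
j: 4·(-5) - (-4)·(-5) = -20 - 20 = -40
k: (-4)·3 - 5·(-5) = -12 - (-25) = 13
n × s = (-37, -40, 13)
m · (n × s) = (-1)·(-37) + 5·(-40) + (-3)·13 = 37 - 200 - 39 = -202

-202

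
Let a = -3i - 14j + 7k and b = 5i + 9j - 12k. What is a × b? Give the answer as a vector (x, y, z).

(105, -1, 43)

i: (-14)·(-12) - 7·9 = 168 - 63 = 105
j: 7·5 - (-3)·(-12) = 35 - 36 = -1
k: (-3)·9 - (-14)·5 = -27 - (-70) = 43
a × b = (105, -1, 43)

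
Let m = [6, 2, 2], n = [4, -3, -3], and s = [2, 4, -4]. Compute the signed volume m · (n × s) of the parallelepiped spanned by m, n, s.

208

n × s:
i: (-3)·(-4) - (-3)·4 = 12 - (-12) = 24
j: (-3)·2 - 4·(-4) = -6 - (-16) = 10
k: 4·4 - (-3)·2 = 16 - (-6) = 22
n × s = (24, 10, 22)
m · (n × s) = 6·24 + 2·10 + 2·22 = 144 + 20 + 44 = 208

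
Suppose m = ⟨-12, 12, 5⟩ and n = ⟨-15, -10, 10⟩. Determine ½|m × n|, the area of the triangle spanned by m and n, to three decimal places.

173.871

i: 12·10 - 5·(-10) = 120 - (-50) = 170
j: 5·(-15) - (-12)·10 = -75 - (-120) = 45
k: (-12)·(-10) - 12·(-15) = 120 - (-180) = 300
m × n = (170, 45, 300)
|m × n| = √(170² + 45² + 300²) = √120925 ≈ 347.7427
area = ½ · 347.7427 ≈ 173.871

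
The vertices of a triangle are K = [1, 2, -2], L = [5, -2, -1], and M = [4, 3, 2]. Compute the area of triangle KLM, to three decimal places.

13.360

KL = (4, -4, 1),  KM = (3, 1, 4)
i: (-4)·4 - 1·1 = -16 - 1 = -17
j: 1·3 - 4·4 = 3 - 16 = -13
k: 4·1 - (-4)·3 = 4 - (-12) = 16
KL × KM = (-17, -13, 16)
|KL × KM| = √714 ≈ 26.7208
area = ½ · 26.7208 ≈ 13.360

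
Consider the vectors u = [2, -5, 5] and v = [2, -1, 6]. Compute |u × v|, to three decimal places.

26.325

i: (-5)·6 - 5·(-1) = -30 - (-5) = -25
j: 5·2 - 2·6 = 10 - 12 = -2
k: 2·(-1) - (-5)·2 = -2 - (-10) = 8
u × v = (-25, -2, 8)
|u × v| = √((-25)² + (-2)² + 8²) = √693 ≈ 26.3249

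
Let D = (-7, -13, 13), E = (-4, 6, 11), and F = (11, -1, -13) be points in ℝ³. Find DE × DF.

(-470, 42, -306)

DE = (3, 19, -2)
DF = (18, 12, -26)
i: 19·(-26) - (-2)·12 = -494 - (-24) = -470
j: (-2)·18 - 3·(-26) = -36 - (-78) = 42
k: 3·12 - 19·18 = 36 - 342 = -306
DE × DF = (-470, 42, -306)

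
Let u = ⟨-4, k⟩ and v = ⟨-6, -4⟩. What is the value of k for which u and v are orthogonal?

6

u · v = (-4)·(-6) + k·(-4) = 24 - 4k
Set equal to 0: -4k = -24, so k = 6.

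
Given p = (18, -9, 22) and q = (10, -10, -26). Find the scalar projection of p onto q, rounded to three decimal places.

-10.204

p · q = 18·10 + (-9)·(-10) + 22·(-26) = 180 + 90 - 572 = -302
|q| = √(100 + 100 + 676) = √876 ≈ 29.5973
comp_q p = -302 / √876 ≈ -10.204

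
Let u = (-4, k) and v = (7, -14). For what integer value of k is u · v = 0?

-2

u · v = (-4)·7 + k·(-14) = -28 - 14k
Set equal to 0: -14k = 28, so k = -2.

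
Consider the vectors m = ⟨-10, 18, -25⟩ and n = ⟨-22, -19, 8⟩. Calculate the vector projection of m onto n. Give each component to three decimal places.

(7.793, 6.730, -2.834)

m · n = (-10)·(-22) + 18·(-19) + (-25)·8 = 220 - 342 - 200 = -322
|n|² = 484 + 361 + 64 = 909
proj_n m = (-322/909) · (-22, -19, 8) ≈ (7.793, 6.730, -2.834)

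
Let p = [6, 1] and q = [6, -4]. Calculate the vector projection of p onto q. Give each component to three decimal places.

p · q = 6·6 + 1·(-4) = 36 - 4 = 32
|q|² = 36 + 16 = 52
proj_q p = (32/52) · (6, -4) ≈ (3.692, -2.462)

(3.692, -2.462)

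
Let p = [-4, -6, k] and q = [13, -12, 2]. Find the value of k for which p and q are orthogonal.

p · q = (-4)·13 + (-6)·(-12) + k·2 = 20 + 2k
Set equal to 0: 2k = -20, so k = -10.

-10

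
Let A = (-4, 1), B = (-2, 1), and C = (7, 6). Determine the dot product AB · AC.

AB = B − A = (2, 0)
AC = C − A = (11, 5)
AB · AC = 2·11 + 0·5 = 22 + 0 = 22

22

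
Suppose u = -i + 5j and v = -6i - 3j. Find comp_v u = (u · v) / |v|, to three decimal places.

-1.342

u · v = (-1)·(-6) + 5·(-3) = 6 - 15 = -9
|v| = √(36 + 9) = √45 ≈ 6.7082
comp_v u = -9 / √45 ≈ -1.342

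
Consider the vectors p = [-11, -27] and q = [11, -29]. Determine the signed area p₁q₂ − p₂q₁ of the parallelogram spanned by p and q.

(-11)·(-29) - (-27)·11 = 319 - (-297) = 616

616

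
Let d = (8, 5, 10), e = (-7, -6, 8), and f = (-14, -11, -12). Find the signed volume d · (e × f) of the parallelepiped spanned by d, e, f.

e × f:
i: (-6)·(-12) - 8·(-11) = 72 - (-88) = 160
j: 8·(-14) - (-7)·(-12) = -112 - 84 = -196
k: (-7)·(-11) - (-6)·(-14) = 77 - 84 = -7
e × f = (160, -196, -7)
d · (e × f) = 8·160 + 5·(-196) + 10·(-7) = 1280 - 980 - 70 = 230

230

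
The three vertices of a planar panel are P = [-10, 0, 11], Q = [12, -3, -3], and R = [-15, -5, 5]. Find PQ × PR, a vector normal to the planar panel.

(-52, 202, -125)

PQ = (22, -3, -14)
PR = (-5, -5, -6)
i: (-3)·(-6) - (-14)·(-5) = 18 - 70 = -52
j: (-14)·(-5) - 22·(-6) = 70 - (-132) = 202
k: 22·(-5) - (-3)·(-5) = -110 - 15 = -125
PQ × PR = (-52, 202, -125)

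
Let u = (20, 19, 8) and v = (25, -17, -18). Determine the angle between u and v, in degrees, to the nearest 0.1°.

88.1

u · v = 20·25 + 19·(-17) + 8·(-18) = 500 - 323 - 144 = 33
|u|² = 400 + 361 + 64 = 825,  |u| = √825 ≈ 28.722813
|v|² = 625 + 289 + 324 = 1238,  |v| = √1238 ≈ 35.185224
cos θ = 33 / (28.722813 · 35.185224) ≈ 0.03265
θ = arccos(0.03265) ≈ 88.1°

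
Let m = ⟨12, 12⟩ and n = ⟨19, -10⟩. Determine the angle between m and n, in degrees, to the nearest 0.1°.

72.8

m · n = 12·19 + 12·(-10) = 228 - 120 = 108
|m|² = 144 + 144 = 288,  |m| = √288 ≈ 16.970563
|n|² = 361 + 100 = 461,  |n| = √461 ≈ 21.470911
cos θ = 108 / (16.970563 · 21.470911) ≈ 0.29640
θ = arccos(0.29640) ≈ 72.8°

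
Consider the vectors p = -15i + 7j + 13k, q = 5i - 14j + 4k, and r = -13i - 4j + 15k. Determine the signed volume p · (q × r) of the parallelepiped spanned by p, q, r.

q × r:
i: (-14)·15 - 4·(-4) = -210 - (-16) = -194
j: 4·(-13) - 5·15 = -52 - 75 = -127
k: 5·(-4) - (-14)·(-13) = -20 - 182 = -202
q × r = (-194, -127, -202)
p · (q × r) = (-15)·(-194) + 7·(-127) + 13·(-202) = 2910 - 889 - 2626 = -605

-605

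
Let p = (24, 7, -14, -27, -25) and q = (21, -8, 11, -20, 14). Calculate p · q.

p · q = 24·21 + 7·(-8) + (-14)·11 + (-27)·(-20) + (-25)·14 = 504 - 56 - 154 + 540 - 350 = 484

484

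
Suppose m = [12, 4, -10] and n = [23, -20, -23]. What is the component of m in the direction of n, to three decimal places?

m · n = 12·23 + 4·(-20) + (-10)·(-23) = 276 - 80 + 230 = 426
|n| = √(529 + 400 + 529) = √1458 ≈ 38.1838
comp_n m = 426 / √1458 ≈ 11.157

11.157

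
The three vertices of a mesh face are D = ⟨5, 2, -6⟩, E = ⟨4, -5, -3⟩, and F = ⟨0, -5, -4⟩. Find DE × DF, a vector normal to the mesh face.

(7, -13, -28)

DE = (-1, -7, 3)
DF = (-5, -7, 2)
i: (-7)·2 - 3·(-7) = -14 - (-21) = 7
j: 3·(-5) - (-1)·2 = -15 - (-2) = -13
k: (-1)·(-7) - (-7)·(-5) = 7 - 35 = -28
DE × DF = (7, -13, -28)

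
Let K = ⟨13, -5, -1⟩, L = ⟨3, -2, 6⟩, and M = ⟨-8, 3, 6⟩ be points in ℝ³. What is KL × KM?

(-35, -77, -17)

KL = (-10, 3, 7)
KM = (-21, 8, 7)
i: 3·7 - 7·8 = 21 - 56 = -35
j: 7·(-21) - (-10)·7 = -147 - (-70) = -77
k: (-10)·8 - 3·(-21) = -80 - (-63) = -17
KL × KM = (-35, -77, -17)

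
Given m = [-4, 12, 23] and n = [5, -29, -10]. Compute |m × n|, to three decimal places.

554.950

i: 12·(-10) - 23·(-29) = -120 - (-667) = 547
j: 23·5 - (-4)·(-10) = 115 - 40 = 75
k: (-4)·(-29) - 12·5 = 116 - 60 = 56
m × n = (547, 75, 56)
|m × n| = √(547² + 75² + 56²) = √307970 ≈ 554.9504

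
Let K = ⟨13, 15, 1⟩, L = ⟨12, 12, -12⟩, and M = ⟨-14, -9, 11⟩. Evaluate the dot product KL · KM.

-31

KL = L − K = (-1, -3, -13)
KM = M − K = (-27, -24, 10)
KL · KM = (-1)·(-27) + (-3)·(-24) + (-13)·10 = 27 + 72 - 130 = -31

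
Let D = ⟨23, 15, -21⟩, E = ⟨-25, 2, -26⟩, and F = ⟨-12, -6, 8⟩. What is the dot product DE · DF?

DE = E − D = (-48, -13, -5)
DF = F − D = (-35, -21, 29)
DE · DF = (-48)·(-35) + (-13)·(-21) + (-5)·29 = 1680 + 273 - 145 = 1808

1808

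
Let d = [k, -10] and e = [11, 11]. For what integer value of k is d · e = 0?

10

d · e = k·11 + (-10)·11 = -110 + 11k
Set equal to 0: 11k = 110, so k = 10.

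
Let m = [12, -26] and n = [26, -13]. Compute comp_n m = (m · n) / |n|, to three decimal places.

m · n = 12·26 + (-26)·(-13) = 312 + 338 = 650
|n| = √(676 + 169) = √845 ≈ 29.0689
comp_n m = 650 / √845 ≈ 22.361

22.361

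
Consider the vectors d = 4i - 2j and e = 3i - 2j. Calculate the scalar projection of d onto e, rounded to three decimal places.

4.438

d · e = 4·3 + (-2)·(-2) = 12 + 4 = 16
|e| = √(9 + 4) = √13 ≈ 3.6056
comp_e d = 16 / √13 ≈ 4.438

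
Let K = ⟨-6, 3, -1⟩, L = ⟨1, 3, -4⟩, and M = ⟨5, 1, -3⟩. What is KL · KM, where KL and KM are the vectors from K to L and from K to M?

KL = L − K = (7, 0, -3)
KM = M − K = (11, -2, -2)
KL · KM = 7·11 + 0·(-2) + (-3)·(-2) = 77 + 0 + 6 = 83

83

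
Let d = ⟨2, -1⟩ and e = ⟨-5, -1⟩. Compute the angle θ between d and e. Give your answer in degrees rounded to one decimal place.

d · e = 2·(-5) + (-1)·(-1) = -10 + 1 = -9
|d|² = 4 + 1 = 5,  |d| = √5 ≈ 2.236068
|e|² = 25 + 1 = 26,  |e| = √26 ≈ 5.099020
cos θ = -9 / (2.236068 · 5.099020) ≈ -0.78935
θ = arccos(-0.78935) ≈ 142.1°

142.1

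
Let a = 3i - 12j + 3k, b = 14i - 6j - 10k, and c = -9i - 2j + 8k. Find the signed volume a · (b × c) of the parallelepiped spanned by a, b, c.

-186

b × c:
i: (-6)·8 - (-10)·(-2) = -48 - 20 = -68
j: (-10)·(-9) - 14·8 = 90 - 112 = -22
k: 14·(-2) - (-6)·(-9) = -28 - 54 = -82
b × c = (-68, -22, -82)
a · (b × c) = 3·(-68) + (-12)·(-22) + 3·(-82) = -204 + 264 - 246 = -186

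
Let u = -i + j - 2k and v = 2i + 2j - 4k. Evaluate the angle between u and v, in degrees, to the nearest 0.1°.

48.2

u · v = (-1)·2 + 1·2 + (-2)·(-4) = -2 + 2 + 8 = 8
|u|² = 1 + 1 + 4 = 6,  |u| = √6 ≈ 2.449490
|v|² = 4 + 4 + 16 = 24,  |v| = √24 ≈ 4.898979
cos θ = 8 / (2.449490 · 4.898979) ≈ 0.66667
θ = arccos(0.66667) ≈ 48.2°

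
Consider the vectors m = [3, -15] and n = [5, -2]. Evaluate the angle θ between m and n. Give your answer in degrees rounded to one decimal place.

m · n = 3·5 + (-15)·(-2) = 15 + 30 = 45
|m|² = 9 + 225 = 234,  |m| = √234 ≈ 15.297059
|n|² = 25 + 4 = 29,  |n| = √29 ≈ 5.385165
cos θ = 45 / (15.297059 · 5.385165) ≈ 0.54627
θ = arccos(0.54627) ≈ 56.9°

56.9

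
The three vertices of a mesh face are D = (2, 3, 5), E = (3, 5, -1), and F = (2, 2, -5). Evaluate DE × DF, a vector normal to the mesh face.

(-26, 10, -1)

DE = (1, 2, -6)
DF = (0, -1, -10)
i: 2·(-10) - (-6)·(-1) = -20 - 6 = -26
j: (-6)·0 - 1·(-10) = 0 - (-10) = 10
k: 1·(-1) - 2·0 = -1 - 0 = -1
DE × DF = (-26, 10, -1)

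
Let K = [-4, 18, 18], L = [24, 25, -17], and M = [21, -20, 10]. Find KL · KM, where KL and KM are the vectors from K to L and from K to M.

KL = L − K = (28, 7, -35)
KM = M − K = (25, -38, -8)
KL · KM = 28·25 + 7·(-38) + (-35)·(-8) = 700 - 266 + 280 = 714

714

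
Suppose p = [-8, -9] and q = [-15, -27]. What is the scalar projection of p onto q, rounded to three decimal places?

p · q = (-8)·(-15) + (-9)·(-27) = 120 + 243 = 363
|q| = √(225 + 729) = √954 ≈ 30.8869
comp_q p = 363 / √954 ≈ 11.753

11.753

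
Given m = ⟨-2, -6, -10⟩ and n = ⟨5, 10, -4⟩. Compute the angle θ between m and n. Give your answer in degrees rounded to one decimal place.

102.3

m · n = (-2)·5 + (-6)·10 + (-10)·(-4) = -10 - 60 + 40 = -30
|m|² = 4 + 36 + 100 = 140,  |m| = √140 ≈ 11.832160
|n|² = 25 + 100 + 16 = 141,  |n| = √141 ≈ 11.874342
cos θ = -30 / (11.832160 · 11.874342) ≈ -0.21352
θ = arccos(-0.21352) ≈ 102.3°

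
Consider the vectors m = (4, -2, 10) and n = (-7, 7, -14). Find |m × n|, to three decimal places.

i: (-2)·(-14) - 10·7 = 28 - 70 = -42
j: 10·(-7) - 4·(-14) = -70 - (-56) = -14
k: 4·7 - (-2)·(-7) = 28 - 14 = 14
m × n = (-42, -14, 14)
|m × n| = √((-42)² + (-14)² + 14²) = √2156 ≈ 46.4327

46.433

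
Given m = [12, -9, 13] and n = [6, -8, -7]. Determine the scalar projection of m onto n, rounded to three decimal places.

4.342

m · n = 12·6 + (-9)·(-8) + 13·(-7) = 72 + 72 - 91 = 53
|n| = √(36 + 64 + 49) = √149 ≈ 12.2066
comp_n m = 53 / √149 ≈ 4.342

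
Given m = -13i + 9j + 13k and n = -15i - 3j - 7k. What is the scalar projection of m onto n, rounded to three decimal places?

4.577

m · n = (-13)·(-15) + 9·(-3) + 13·(-7) = 195 - 27 - 91 = 77
|n| = √(225 + 9 + 49) = √283 ≈ 16.8226
comp_n m = 77 / √283 ≈ 4.577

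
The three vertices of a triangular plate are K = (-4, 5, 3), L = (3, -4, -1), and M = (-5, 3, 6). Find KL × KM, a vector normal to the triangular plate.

KL = (7, -9, -4)
KM = (-1, -2, 3)
i: (-9)·3 - (-4)·(-2) = -27 - 8 = -35
j: (-4)·(-1) - 7·3 = 4 - 21 = -17
k: 7·(-2) - (-9)·(-1) = -14 - 9 = -23
KL × KM = (-35, -17, -23)

(-35, -17, -23)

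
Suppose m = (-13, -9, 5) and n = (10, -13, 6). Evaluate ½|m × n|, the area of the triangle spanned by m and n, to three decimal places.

i: (-9)·6 - 5·(-13) = -54 - (-65) = 11
j: 5·10 - (-13)·6 = 50 - (-78) = 128
k: (-13)·(-13) - (-9)·10 = 169 - (-90) = 259
m × n = (11, 128, 259)
|m × n| = √(11² + 128² + 259²) = √83586 ≈ 289.1124
area = ½ · 289.1124 ≈ 144.556

144.556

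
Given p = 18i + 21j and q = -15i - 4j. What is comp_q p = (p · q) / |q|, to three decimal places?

-22.803

p · q = 18·(-15) + 21·(-4) = -270 - 84 = -354
|q| = √(225 + 16) = √241 ≈ 15.5242
comp_q p = -354 / √241 ≈ -22.803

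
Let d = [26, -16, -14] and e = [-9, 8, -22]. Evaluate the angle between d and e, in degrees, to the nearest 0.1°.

93.7

d · e = 26·(-9) + (-16)·8 + (-14)·(-22) = -234 - 128 + 308 = -54
|d|² = 676 + 256 + 196 = 1128,  |d| = √1128 ≈ 33.585711
|e|² = 81 + 64 + 484 = 629,  |e| = √629 ≈ 25.079872
cos θ = -54 / (33.585711 · 25.079872) ≈ -0.06411
θ = arccos(-0.06411) ≈ 93.7°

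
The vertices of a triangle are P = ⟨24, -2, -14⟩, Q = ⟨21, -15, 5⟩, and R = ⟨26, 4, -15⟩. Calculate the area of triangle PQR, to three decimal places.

53.596

PQ = (-3, -13, 19),  PR = (2, 6, -1)
i: (-13)·(-1) - 19·6 = 13 - 114 = -101
j: 19·2 - (-3)·(-1) = 38 - 3 = 35
k: (-3)·6 - (-13)·2 = -18 - (-26) = 8
PQ × PR = (-101, 35, 8)
|PQ × PR| = √11490 ≈ 107.1914
area = ½ · 107.1914 ≈ 53.596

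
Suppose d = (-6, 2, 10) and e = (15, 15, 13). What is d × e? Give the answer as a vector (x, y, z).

i: 2·13 - 10·15 = 26 - 150 = -124
j: 10·15 - (-6)·13 = 150 - (-78) = 228
k: (-6)·15 - 2·15 = -90 - 30 = -120
d × e = (-124, 228, -120)

(-124, 228, -120)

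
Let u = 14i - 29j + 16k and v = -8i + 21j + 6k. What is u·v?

-625

u · v = 14·(-8) + (-29)·21 + 16·6 = -112 - 609 + 96 = -625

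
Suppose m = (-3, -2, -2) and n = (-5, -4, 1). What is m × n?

(-10, 13, 2)

i: (-2)·1 - (-2)·(-4) = -2 - 8 = -10
j: (-2)·(-5) - (-3)·1 = 10 - (-3) = 13
k: (-3)·(-4) - (-2)·(-5) = 12 - 10 = 2
m × n = (-10, 13, 2)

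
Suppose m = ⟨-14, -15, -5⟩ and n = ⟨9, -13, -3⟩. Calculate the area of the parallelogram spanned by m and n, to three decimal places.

329.330

i: (-15)·(-3) - (-5)·(-13) = 45 - 65 = -20
j: (-5)·9 - (-14)·(-3) = -45 - 42 = -87
k: (-14)·(-13) - (-15)·9 = 182 - (-135) = 317
m × n = (-20, -87, 317)
|m × n| = √((-20)² + (-87)² + 317²) = √108458 ≈ 329.3296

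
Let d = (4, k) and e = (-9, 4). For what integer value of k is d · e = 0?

d · e = 4·(-9) + k·4 = -36 + 4k
Set equal to 0: 4k = 36, so k = 9.

9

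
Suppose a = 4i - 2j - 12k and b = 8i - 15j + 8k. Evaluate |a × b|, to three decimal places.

238.193

i: (-2)·8 - (-12)·(-15) = -16 - 180 = -196
j: (-12)·8 - 4·8 = -96 - 32 = -128
k: 4·(-15) - (-2)·8 = -60 - (-16) = -44
a × b = (-196, -128, -44)
|a × b| = √((-196)² + (-128)² + (-44)²) = √56736 ≈ 238.1932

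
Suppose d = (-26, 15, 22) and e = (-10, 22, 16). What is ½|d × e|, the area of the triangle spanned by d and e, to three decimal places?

i: 15·16 - 22·22 = 240 - 484 = -244
j: 22·(-10) - (-26)·16 = -220 - (-416) = 196
k: (-26)·22 - 15·(-10) = -572 - (-150) = -422
d × e = (-244, 196, -422)
|d × e| = √((-244)² + 196² + (-422)²) = √276036 ≈ 525.3913
area = ½ · 525.3913 ≈ 262.696

262.696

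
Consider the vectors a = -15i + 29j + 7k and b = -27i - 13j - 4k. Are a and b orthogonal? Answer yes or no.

a · b = (-15)·(-27) + 29·(-13) + 7·(-4) = 405 - 377 - 28 = 0
Zero, so the vectors are orthogonal.

yes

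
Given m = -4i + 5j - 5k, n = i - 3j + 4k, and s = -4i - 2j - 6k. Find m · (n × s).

n × s:
i: (-3)·(-6) - 4·(-2) = 18 - (-8) = 26
j: 4·(-4) - 1·(-6) = -16 - (-6) = -10
k: 1·(-2) - (-3)·(-4) = -2 - 12 = -14
n × s = (26, -10, -14)
m · (n × s) = (-4)·26 + 5·(-10) + (-5)·(-14) = -104 - 50 + 70 = -84

-84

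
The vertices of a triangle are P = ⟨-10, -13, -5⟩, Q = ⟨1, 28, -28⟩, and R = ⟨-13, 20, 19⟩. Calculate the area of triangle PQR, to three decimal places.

PQ = (11, 41, -23),  PR = (-3, 33, 24)
i: 41·24 - (-23)·33 = 984 - (-759) = 1743
j: (-23)·(-3) - 11·24 = 69 - 264 = -195
k: 11·33 - 41·(-3) = 363 - (-123) = 486
PQ × PR = (1743, -195, 486)
|PQ × PR| = √3312270 ≈ 1819.9643
area = ½ · 1819.9643 ≈ 909.982

909.982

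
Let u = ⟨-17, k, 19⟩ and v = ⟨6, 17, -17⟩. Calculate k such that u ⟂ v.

25

u · v = (-17)·6 + k·17 + 19·(-17) = -425 + 17k
Set equal to 0: 17k = 425, so k = 25.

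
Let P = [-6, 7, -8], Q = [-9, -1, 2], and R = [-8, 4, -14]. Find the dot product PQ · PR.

PQ = Q − P = (-3, -8, 10)
PR = R − P = (-2, -3, -6)
PQ · PR = (-3)·(-2) + (-8)·(-3) + 10·(-6) = 6 + 24 - 60 = -30

-30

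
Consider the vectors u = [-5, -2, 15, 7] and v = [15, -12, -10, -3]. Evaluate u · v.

u · v = (-5)·15 + (-2)·(-12) + 15·(-10) + 7·(-3) = -75 + 24 - 150 - 21 = -222

-222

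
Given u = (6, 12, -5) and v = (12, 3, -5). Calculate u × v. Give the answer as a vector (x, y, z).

(-45, -30, -126)

i: 12·(-5) - (-5)·3 = -60 - (-15) = -45
j: (-5)·12 - 6·(-5) = -60 - (-30) = -30
k: 6·3 - 12·12 = 18 - 144 = -126
u × v = (-45, -30, -126)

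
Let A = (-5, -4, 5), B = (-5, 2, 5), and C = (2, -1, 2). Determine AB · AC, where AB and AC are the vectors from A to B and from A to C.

18

AB = B − A = (0, 6, 0)
AC = C − A = (7, 3, -3)
AB · AC = 0·7 + 6·3 + 0·(-3) = 0 + 18 + 0 = 18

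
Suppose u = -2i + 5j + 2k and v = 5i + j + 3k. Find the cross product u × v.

(13, 16, -27)

i: 5·3 - 2·1 = 15 - 2 = 13
j: 2·5 - (-2)·3 = 10 - (-6) = 16
k: (-2)·1 - 5·5 = -2 - 25 = -27
u × v = (13, 16, -27)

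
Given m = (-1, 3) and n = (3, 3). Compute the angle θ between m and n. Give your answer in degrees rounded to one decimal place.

m · n = (-1)·3 + 3·3 = -3 + 9 = 6
|m|² = 1 + 9 = 10,  |m| = √10 ≈ 3.162278
|n|² = 9 + 9 = 18,  |n| = √18 ≈ 4.242641
cos θ = 6 / (3.162278 · 4.242641) ≈ 0.44721
θ = arccos(0.44721) ≈ 63.4°

63.4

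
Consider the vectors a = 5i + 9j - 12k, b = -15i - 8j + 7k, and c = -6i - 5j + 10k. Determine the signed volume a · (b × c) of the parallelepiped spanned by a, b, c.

423

b × c:
i: (-8)·10 - 7·(-5) = -80 - (-35) = -45
j: 7·(-6) - (-15)·10 = -42 - (-150) = 108
k: (-15)·(-5) - (-8)·(-6) = 75 - 48 = 27
b × c = (-45, 108, 27)
a · (b × c) = 5·(-45) + 9·108 + (-12)·27 = -225 + 972 - 324 = 423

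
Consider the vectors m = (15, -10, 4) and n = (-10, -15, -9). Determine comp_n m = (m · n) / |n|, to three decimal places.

-1.787

m · n = 15·(-10) + (-10)·(-15) + 4·(-9) = -150 + 150 - 36 = -36
|n| = √(100 + 225 + 81) = √406 ≈ 20.1494
comp_n m = -36 / √406 ≈ -1.787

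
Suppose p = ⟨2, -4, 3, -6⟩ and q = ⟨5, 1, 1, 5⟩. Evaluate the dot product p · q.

p · q = 2·5 + (-4)·1 + 3·1 + (-6)·5 = 10 - 4 + 3 - 30 = -21

-21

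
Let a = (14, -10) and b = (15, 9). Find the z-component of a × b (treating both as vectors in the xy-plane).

14·9 - (-10)·15 = 126 - (-150) = 276

276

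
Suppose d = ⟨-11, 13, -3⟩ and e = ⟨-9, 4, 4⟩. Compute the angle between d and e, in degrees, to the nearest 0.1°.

d · e = (-11)·(-9) + 13·4 + (-3)·4 = 99 + 52 - 12 = 139
|d|² = 121 + 169 + 9 = 299,  |d| = √299 ≈ 17.291616
|e|² = 81 + 16 + 16 = 113,  |e| = √113 ≈ 10.630146
cos θ = 139 / (17.291616 · 10.630146) ≈ 0.75621
θ = arccos(0.75621) ≈ 40.9°

40.9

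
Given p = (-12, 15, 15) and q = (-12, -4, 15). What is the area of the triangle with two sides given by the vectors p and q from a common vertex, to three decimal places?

182.489

i: 15·15 - 15·(-4) = 225 - (-60) = 285
j: 15·(-12) - (-12)·15 = -180 - (-180) = 0
k: (-12)·(-4) - 15·(-12) = 48 - (-180) = 228
p × q = (285, 0, 228)
|p × q| = √(285² + 0² + 228²) = √133209 ≈ 364.9781
area = ½ · 364.9781 ≈ 182.489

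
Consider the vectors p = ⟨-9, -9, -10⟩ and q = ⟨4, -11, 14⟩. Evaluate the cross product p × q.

(-236, 86, 135)

i: (-9)·14 - (-10)·(-11) = -126 - 110 = -236
j: (-10)·4 - (-9)·14 = -40 - (-126) = 86
k: (-9)·(-11) - (-9)·4 = 99 - (-36) = 135
p × q = (-236, 86, 135)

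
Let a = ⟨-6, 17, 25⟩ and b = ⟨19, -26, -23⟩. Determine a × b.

i: 17·(-23) - 25·(-26) = -391 - (-650) = 259
j: 25·19 - (-6)·(-23) = 475 - 138 = 337
k: (-6)·(-26) - 17·19 = 156 - 323 = -167
a × b = (259, 337, -167)

(259, 337, -167)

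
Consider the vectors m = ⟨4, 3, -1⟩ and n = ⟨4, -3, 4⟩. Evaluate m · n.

m · n = 4·4 + 3·(-3) + (-1)·4 = 16 - 9 - 4 = 3

3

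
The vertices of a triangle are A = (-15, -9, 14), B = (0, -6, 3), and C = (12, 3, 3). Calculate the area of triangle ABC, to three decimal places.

96.211

AB = (15, 3, -11),  AC = (27, 12, -11)
i: 3·(-11) - (-11)·12 = -33 - (-132) = 99
j: (-11)·27 - 15·(-11) = -297 - (-165) = -132
k: 15·12 - 3·27 = 180 - 81 = 99
AB × AC = (99, -132, 99)
|AB × AC| = √37026 ≈ 192.4214
area = ½ · 192.4214 ≈ 96.211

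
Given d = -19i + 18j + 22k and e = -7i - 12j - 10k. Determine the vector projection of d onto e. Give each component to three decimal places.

(7.239, 12.410, 10.341)

d · e = (-19)·(-7) + 18·(-12) + 22·(-10) = 133 - 216 - 220 = -303
|e|² = 49 + 144 + 100 = 293
proj_e d = (-303/293) · (-7, -12, -10) ≈ (7.239, 12.410, 10.341)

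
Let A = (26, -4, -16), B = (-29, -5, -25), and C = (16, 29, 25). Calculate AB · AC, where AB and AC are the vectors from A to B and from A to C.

AB = B − A = (-55, -1, -9)
AC = C − A = (-10, 33, 41)
AB · AC = (-55)·(-10) + (-1)·33 + (-9)·41 = 550 - 33 - 369 = 148

148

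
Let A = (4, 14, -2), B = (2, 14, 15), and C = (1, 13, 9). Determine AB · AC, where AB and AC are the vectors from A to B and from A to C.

193

AB = B − A = (-2, 0, 17)
AC = C − A = (-3, -1, 11)
AB · AC = (-2)·(-3) + 0·(-1) + 17·11 = 6 + 0 + 187 = 193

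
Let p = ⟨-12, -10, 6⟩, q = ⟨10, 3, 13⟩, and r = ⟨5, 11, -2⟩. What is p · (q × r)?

1508

q × r:
i: 3·(-2) - 13·11 = -6 - 143 = -149
j: 13·5 - 10·(-2) = 65 - (-20) = 85
k: 10·11 - 3·5 = 110 - 15 = 95
q × r = (-149, 85, 95)
p · (q × r) = (-12)·(-149) + (-10)·85 + 6·95 = 1788 - 850 + 570 = 1508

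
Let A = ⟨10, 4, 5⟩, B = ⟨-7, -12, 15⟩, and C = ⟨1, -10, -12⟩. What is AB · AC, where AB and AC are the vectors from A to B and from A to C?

207

AB = B − A = (-17, -16, 10)
AC = C − A = (-9, -14, -17)
AB · AC = (-17)·(-9) + (-16)·(-14) + 10·(-17) = 153 + 224 - 170 = 207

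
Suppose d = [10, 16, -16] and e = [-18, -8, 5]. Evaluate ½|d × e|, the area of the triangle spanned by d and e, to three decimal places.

i: 16·5 - (-16)·(-8) = 80 - 128 = -48
j: (-16)·(-18) - 10·5 = 288 - 50 = 238
k: 10·(-8) - 16·(-18) = -80 - (-288) = 208
d × e = (-48, 238, 208)
|d × e| = √((-48)² + 238² + 208²) = √102212 ≈ 319.7061
area = ½ · 319.7061 ≈ 159.853

159.853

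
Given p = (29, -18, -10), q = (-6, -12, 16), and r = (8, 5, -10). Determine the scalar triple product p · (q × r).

-724

q × r:
i: (-12)·(-10) - 16·5 = 120 - 80 = 40
j: 16·8 - (-6)·(-10) = 128 - 60 = 68
k: (-6)·5 - (-12)·8 = -30 - (-96) = 66
q × r = (40, 68, 66)
p · (q × r) = 29·40 + (-18)·68 + (-10)·66 = 1160 - 1224 - 660 = -724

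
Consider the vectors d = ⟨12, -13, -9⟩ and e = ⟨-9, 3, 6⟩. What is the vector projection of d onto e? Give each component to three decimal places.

(14.357, -4.786, -9.571)

d · e = 12·(-9) + (-13)·3 + (-9)·6 = -108 - 39 - 54 = -201
|e|² = 81 + 9 + 36 = 126
proj_e d = (-201/126) · (-9, 3, 6) ≈ (14.357, -4.786, -9.571)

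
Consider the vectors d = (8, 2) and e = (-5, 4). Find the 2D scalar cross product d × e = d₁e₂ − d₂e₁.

42

8·4 - 2·(-5) = 32 - (-10) = 42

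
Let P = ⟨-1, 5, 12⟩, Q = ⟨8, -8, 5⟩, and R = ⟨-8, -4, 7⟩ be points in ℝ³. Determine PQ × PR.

(2, 94, -172)

PQ = (9, -13, -7)
PR = (-7, -9, -5)
i: (-13)·(-5) - (-7)·(-9) = 65 - 63 = 2
j: (-7)·(-7) - 9·(-5) = 49 - (-45) = 94
k: 9·(-9) - (-13)·(-7) = -81 - 91 = -172
PQ × PR = (2, 94, -172)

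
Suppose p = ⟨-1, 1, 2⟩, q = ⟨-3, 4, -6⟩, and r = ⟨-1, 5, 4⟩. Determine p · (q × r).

q × r:
i: 4·4 - (-6)·5 = 16 - (-30) = 46
j: (-6)·(-1) - (-3)·4 = 6 - (-12) = 18
k: (-3)·5 - 4·(-1) = -15 - (-4) = -11
q × r = (46, 18, -11)
p · (q × r) = (-1)·46 + 1·18 + 2·(-11) = -46 + 18 - 22 = -50

-50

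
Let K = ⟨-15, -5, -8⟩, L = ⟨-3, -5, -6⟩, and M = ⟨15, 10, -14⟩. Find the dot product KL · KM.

KL = L − K = (12, 0, 2)
KM = M − K = (30, 15, -6)
KL · KM = 12·30 + 0·15 + 2·(-6) = 360 + 0 - 12 = 348

348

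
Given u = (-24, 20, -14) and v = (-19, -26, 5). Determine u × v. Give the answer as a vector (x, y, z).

(-264, 386, 1004)

i: 20·5 - (-14)·(-26) = 100 - 364 = -264
j: (-14)·(-19) - (-24)·5 = 266 - (-120) = 386
k: (-24)·(-26) - 20·(-19) = 624 - (-380) = 1004
u × v = (-264, 386, 1004)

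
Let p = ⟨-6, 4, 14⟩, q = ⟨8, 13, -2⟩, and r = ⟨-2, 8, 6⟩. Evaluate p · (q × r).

q × r:
i: 13·6 - (-2)·8 = 78 - (-16) = 94
j: (-2)·(-2) - 8·6 = 4 - 48 = -44
k: 8·8 - 13·(-2) = 64 - (-26) = 90
q × r = (94, -44, 90)
p · (q × r) = (-6)·94 + 4·(-44) + 14·90 = -564 - 176 + 1260 = 520

520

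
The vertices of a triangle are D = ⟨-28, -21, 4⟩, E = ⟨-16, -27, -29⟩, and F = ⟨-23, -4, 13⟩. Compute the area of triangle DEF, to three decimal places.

310.779

DE = (12, -6, -33),  DF = (5, 17, 9)
i: (-6)·9 - (-33)·17 = -54 - (-561) = 507
j: (-33)·5 - 12·9 = -165 - 108 = -273
k: 12·17 - (-6)·5 = 204 - (-30) = 234
DE × DF = (507, -273, 234)
|DE × DF| = √386334 ≈ 621.5577
area = ½ · 621.5577 ≈ 310.779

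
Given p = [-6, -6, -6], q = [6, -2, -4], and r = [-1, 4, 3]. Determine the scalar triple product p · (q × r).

q × r:
i: (-2)·3 - (-4)·4 = -6 - (-16) = 10
j: (-4)·(-1) - 6·3 = 4 - 18 = -14
k: 6·4 - (-2)·(-1) = 24 - 2 = 22
q × r = (10, -14, 22)
p · (q × r) = (-6)·10 + (-6)·(-14) + (-6)·22 = -60 + 84 - 132 = -108

-108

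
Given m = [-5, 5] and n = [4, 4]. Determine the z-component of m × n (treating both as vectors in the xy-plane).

-40

(-5)·4 - 5·4 = -20 - 20 = -40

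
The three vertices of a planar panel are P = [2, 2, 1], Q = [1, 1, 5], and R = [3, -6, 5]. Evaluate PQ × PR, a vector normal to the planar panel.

PQ = (-1, -1, 4)
PR = (1, -8, 4)
i: (-1)·4 - 4·(-8) = -4 - (-32) = 28
j: 4·1 - (-1)·4 = 4 - (-4) = 8
k: (-1)·(-8) - (-1)·1 = 8 - (-1) = 9
PQ × PR = (28, 8, 9)

(28, 8, 9)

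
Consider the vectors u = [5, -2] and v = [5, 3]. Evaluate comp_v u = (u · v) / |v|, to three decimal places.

3.258

u · v = 5·5 + (-2)·3 = 25 - 6 = 19
|v| = √(25 + 9) = √34 ≈ 5.8310
comp_v u = 19 / √34 ≈ 3.258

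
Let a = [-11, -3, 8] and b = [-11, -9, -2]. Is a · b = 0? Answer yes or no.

a · b = (-11)·(-11) + (-3)·(-9) + 8·(-2) = 121 + 27 - 16 = 132
Nonzero, so the vectors are not orthogonal.

no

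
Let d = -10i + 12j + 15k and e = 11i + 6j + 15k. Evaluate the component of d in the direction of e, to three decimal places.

d · e = (-10)·11 + 12·6 + 15·15 = -110 + 72 + 225 = 187
|e| = √(121 + 36 + 225) = √382 ≈ 19.5448
comp_e d = 187 / √382 ≈ 9.568

9.568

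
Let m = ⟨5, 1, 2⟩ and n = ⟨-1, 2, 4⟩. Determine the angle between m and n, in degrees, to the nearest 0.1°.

m · n = 5·(-1) + 1·2 + 2·4 = -5 + 2 + 8 = 5
|m|² = 25 + 1 + 4 = 30,  |m| = √30 ≈ 5.477226
|n|² = 1 + 4 + 16 = 21,  |n| = √21 ≈ 4.582576
cos θ = 5 / (5.477226 · 4.582576) ≈ 0.19920
θ = arccos(0.19920) ≈ 78.5°

78.5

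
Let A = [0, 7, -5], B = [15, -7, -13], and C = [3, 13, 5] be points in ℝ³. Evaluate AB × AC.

(-92, -174, 132)

AB = (15, -14, -8)
AC = (3, 6, 10)
i: (-14)·10 - (-8)·6 = -140 - (-48) = -92
j: (-8)·3 - 15·10 = -24 - 150 = -174
k: 15·6 - (-14)·3 = 90 - (-42) = 132
AB × AC = (-92, -174, 132)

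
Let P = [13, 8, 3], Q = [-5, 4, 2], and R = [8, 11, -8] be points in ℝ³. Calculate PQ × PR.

PQ = (-18, -4, -1)
PR = (-5, 3, -11)
i: (-4)·(-11) - (-1)·3 = 44 - (-3) = 47
j: (-1)·(-5) - (-18)·(-11) = 5 - 198 = -193
k: (-18)·3 - (-4)·(-5) = -54 - 20 = -74
PQ × PR = (47, -193, -74)

(47, -193, -74)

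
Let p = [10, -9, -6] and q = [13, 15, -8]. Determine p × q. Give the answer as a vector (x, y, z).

(162, 2, 267)

i: (-9)·(-8) - (-6)·15 = 72 - (-90) = 162
j: (-6)·13 - 10·(-8) = -78 - (-80) = 2
k: 10·15 - (-9)·13 = 150 - (-117) = 267
p × q = (162, 2, 267)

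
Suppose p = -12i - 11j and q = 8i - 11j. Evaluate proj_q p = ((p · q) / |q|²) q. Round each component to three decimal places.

(1.081, -1.486)

p · q = (-12)·8 + (-11)·(-11) = -96 + 121 = 25
|q|² = 64 + 121 = 185
proj_q p = (25/185) · (8, -11) ≈ (1.081, -1.486)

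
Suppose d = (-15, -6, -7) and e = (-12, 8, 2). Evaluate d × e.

(44, 114, -192)

i: (-6)·2 - (-7)·8 = -12 - (-56) = 44
j: (-7)·(-12) - (-15)·2 = 84 - (-30) = 114
k: (-15)·8 - (-6)·(-12) = -120 - 72 = -192
d × e = (44, 114, -192)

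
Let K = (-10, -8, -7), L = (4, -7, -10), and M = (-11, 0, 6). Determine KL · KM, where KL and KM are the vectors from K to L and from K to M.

-45

KL = L − K = (14, 1, -3)
KM = M − K = (-1, 8, 13)
KL · KM = 14·(-1) + 1·8 + (-3)·13 = -14 + 8 - 39 = -45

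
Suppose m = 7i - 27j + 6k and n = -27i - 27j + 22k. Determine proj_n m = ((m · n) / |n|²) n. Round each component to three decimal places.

m · n = 7·(-27) + (-27)·(-27) + 6·22 = -189 + 729 + 132 = 672
|n|² = 729 + 729 + 484 = 1942
proj_n m = (672/1942) · (-27, -27, 22) ≈ (-9.343, -9.343, 7.613)

(-9.343, -9.343, 7.613)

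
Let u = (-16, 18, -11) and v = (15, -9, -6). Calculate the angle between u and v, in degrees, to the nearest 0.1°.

u · v = (-16)·15 + 18·(-9) + (-11)·(-6) = -240 - 162 + 66 = -336
|u|² = 256 + 324 + 121 = 701,  |u| = √701 ≈ 26.476405
|v|² = 225 + 81 + 36 = 342,  |v| = √342 ≈ 18.493242
cos θ = -336 / (26.476405 · 18.493242) ≈ -0.68623
θ = arccos(-0.68623) ≈ 133.3°

133.3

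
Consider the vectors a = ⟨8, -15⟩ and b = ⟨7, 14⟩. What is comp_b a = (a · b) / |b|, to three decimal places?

a · b = 8·7 + (-15)·14 = 56 - 210 = -154
|b| = √(49 + 196) = √245 ≈ 15.6525
comp_b a = -154 / √245 ≈ -9.839

-9.839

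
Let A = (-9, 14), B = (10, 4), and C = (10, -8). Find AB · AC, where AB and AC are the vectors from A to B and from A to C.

AB = B − A = (19, -10)
AC = C − A = (19, -22)
AB · AC = 19·19 + (-10)·(-22) = 361 + 220 = 581

581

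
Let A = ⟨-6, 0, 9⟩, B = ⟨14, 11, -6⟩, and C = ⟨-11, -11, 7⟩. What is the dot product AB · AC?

-191

AB = B − A = (20, 11, -15)
AC = C − A = (-5, -11, -2)
AB · AC = 20·(-5) + 11·(-11) + (-15)·(-2) = -100 - 121 + 30 = -191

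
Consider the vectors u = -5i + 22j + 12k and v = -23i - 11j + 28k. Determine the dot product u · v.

209

u · v = (-5)·(-23) + 22·(-11) + 12·28 = 115 - 242 + 336 = 209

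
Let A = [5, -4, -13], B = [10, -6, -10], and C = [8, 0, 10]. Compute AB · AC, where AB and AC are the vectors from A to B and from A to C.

AB = B − A = (5, -2, 3)
AC = C − A = (3, 4, 23)
AB · AC = 5·3 + (-2)·4 + 3·23 = 15 - 8 + 69 = 76

76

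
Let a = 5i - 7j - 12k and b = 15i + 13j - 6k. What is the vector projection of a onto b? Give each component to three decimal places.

(1.953, 1.693, -0.781)

a · b = 5·15 + (-7)·13 + (-12)·(-6) = 75 - 91 + 72 = 56
|b|² = 225 + 169 + 36 = 430
proj_b a = (56/430) · (15, 13, -6) ≈ (1.953, 1.693, -0.781)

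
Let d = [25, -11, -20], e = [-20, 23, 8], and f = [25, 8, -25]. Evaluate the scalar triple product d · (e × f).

e × f:
i: 23·(-25) - 8·8 = -575 - 64 = -639
j: 8·25 - (-20)·(-25) = 200 - 500 = -300
k: (-20)·8 - 23·25 = -160 - 575 = -735
e × f = (-639, -300, -735)
d · (e × f) = 25·(-639) + (-11)·(-300) + (-20)·(-735) = -15975 + 3300 + 14700 = 2025

2025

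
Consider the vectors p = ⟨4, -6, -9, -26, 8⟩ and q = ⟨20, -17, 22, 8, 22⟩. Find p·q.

p · q = 4·20 + (-6)·(-17) + (-9)·22 + (-26)·8 + 8·22 = 80 + 102 - 198 - 208 + 176 = -48

-48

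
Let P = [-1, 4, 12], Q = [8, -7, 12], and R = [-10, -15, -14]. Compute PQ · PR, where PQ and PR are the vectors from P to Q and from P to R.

128

PQ = Q − P = (9, -11, 0)
PR = R − P = (-9, -19, -26)
PQ · PR = 9·(-9) + (-11)·(-19) + 0·(-26) = -81 + 209 + 0 = 128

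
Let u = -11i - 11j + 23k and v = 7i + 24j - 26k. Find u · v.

u · v = (-11)·7 + (-11)·24 + 23·(-26) = -77 - 264 - 598 = -939

-939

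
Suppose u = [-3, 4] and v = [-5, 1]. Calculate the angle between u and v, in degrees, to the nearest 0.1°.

u · v = (-3)·(-5) + 4·1 = 15 + 4 = 19
|u|² = 9 + 16 = 25,  |u| = √25 ≈ 5.000000
|v|² = 25 + 1 = 26,  |v| = √26 ≈ 5.099020
cos θ = 19 / (5.000000 · 5.099020) ≈ 0.74524
θ = arccos(0.74524) ≈ 41.8°

41.8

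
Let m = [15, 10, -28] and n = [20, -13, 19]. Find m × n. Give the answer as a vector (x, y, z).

(-174, -845, -395)

i: 10·19 - (-28)·(-13) = 190 - 364 = -174
j: (-28)·20 - 15·19 = -560 - 285 = -845
k: 15·(-13) - 10·20 = -195 - 200 = -395
m × n = (-174, -845, -395)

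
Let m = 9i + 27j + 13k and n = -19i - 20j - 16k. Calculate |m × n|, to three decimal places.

388.693

i: 27·(-16) - 13·(-20) = -432 - (-260) = -172
j: 13·(-19) - 9·(-16) = -247 - (-144) = -103
k: 9·(-20) - 27·(-19) = -180 - (-513) = 333
m × n = (-172, -103, 333)
|m × n| = √((-172)² + (-103)² + 333²) = √151082 ≈ 388.6927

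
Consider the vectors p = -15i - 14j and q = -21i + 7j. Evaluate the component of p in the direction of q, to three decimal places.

9.803

p · q = (-15)·(-21) + (-14)·7 = 315 - 98 = 217
|q| = √(441 + 49) = √490 ≈ 22.1359
comp_q p = 217 / √490 ≈ 9.803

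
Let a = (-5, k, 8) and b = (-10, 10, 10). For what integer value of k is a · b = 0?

a · b = (-5)·(-10) + k·10 + 8·10 = 130 + 10k
Set equal to 0: 10k = -130, so k = -13.

-13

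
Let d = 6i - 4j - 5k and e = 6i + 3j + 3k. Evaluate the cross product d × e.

i: (-4)·3 - (-5)·3 = -12 - (-15) = 3
j: (-5)·6 - 6·3 = -30 - 18 = -48
k: 6·3 - (-4)·6 = 18 - (-24) = 42
d × e = (3, -48, 42)

(3, -48, 42)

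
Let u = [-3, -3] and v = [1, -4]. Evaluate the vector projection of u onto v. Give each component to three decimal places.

(0.529, -2.118)

u · v = (-3)·1 + (-3)·(-4) = -3 + 12 = 9
|v|² = 1 + 16 = 17
proj_v u = (9/17) · (1, -4) ≈ (0.529, -2.118)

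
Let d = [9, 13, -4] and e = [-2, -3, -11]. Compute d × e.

(-155, 107, -1)

i: 13·(-11) - (-4)·(-3) = -143 - 12 = -155
j: (-4)·(-2) - 9·(-11) = 8 - (-99) = 107
k: 9·(-3) - 13·(-2) = -27 - (-26) = -1
d × e = (-155, 107, -1)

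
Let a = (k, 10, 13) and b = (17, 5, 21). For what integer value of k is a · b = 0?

a · b = k·17 + 10·5 + 13·21 = 323 + 17k
Set equal to 0: 17k = -323, so k = -19.

-19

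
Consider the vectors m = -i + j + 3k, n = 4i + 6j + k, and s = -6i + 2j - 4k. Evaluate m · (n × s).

n × s:
i: 6·(-4) - 1·2 = -24 - 2 = -26
j: 1·(-6) - 4·(-4) = -6 - (-16) = 10
k: 4·2 - 6·(-6) = 8 - (-36) = 44
n × s = (-26, 10, 44)
m · (n × s) = (-1)·(-26) + 1·10 + 3·44 = 26 + 10 + 132 = 168

168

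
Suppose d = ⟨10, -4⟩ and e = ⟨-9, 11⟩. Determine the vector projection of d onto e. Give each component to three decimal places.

d · e = 10·(-9) + (-4)·11 = -90 - 44 = -134
|e|² = 81 + 121 = 202
proj_e d = (-134/202) · (-9, 11) ≈ (5.970, -7.297)

(5.970, -7.297)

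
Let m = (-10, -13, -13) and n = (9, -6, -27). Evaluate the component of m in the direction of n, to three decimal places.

11.655

m · n = (-10)·9 + (-13)·(-6) + (-13)·(-27) = -90 + 78 + 351 = 339
|n| = √(81 + 36 + 729) = √846 ≈ 29.0861
comp_n m = 339 / √846 ≈ 11.655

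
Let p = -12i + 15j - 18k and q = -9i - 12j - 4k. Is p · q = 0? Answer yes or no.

p · q = (-12)·(-9) + 15·(-12) + (-18)·(-4) = 108 - 180 + 72 = 0
Zero, so the vectors are orthogonal.

yes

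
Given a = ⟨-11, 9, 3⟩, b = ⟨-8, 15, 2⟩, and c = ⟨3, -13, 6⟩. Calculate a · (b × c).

-613

b × c:
i: 15·6 - 2·(-13) = 90 - (-26) = 116
j: 2·3 - (-8)·6 = 6 - (-48) = 54
k: (-8)·(-13) - 15·3 = 104 - 45 = 59
b × c = (116, 54, 59)
a · (b × c) = (-11)·116 + 9·54 + 3·59 = -1276 + 486 + 177 = -613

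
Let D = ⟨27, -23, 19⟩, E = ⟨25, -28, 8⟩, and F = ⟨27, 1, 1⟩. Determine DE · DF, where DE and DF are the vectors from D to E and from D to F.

78

DE = E − D = (-2, -5, -11)
DF = F − D = (0, 24, -18)
DE · DF = (-2)·0 + (-5)·24 + (-11)·(-18) = 0 - 120 + 198 = 78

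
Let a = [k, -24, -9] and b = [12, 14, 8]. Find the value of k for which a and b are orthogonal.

34

a · b = k·12 + (-24)·14 + (-9)·8 = -408 + 12k
Set equal to 0: 12k = 408, so k = 34.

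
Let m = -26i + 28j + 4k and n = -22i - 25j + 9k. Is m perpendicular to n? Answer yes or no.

m · n = (-26)·(-22) + 28·(-25) + 4·9 = 572 - 700 + 36 = -92
Nonzero, so the vectors are not orthogonal.

no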